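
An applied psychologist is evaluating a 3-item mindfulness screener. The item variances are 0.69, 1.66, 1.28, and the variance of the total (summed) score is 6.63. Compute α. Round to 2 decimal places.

α = 0.68

ΣVar(i) = 0.69 + 1.66 + 1.28 = 3.63
α = (k/(k−1))·(1 − ΣVar(i)/σ²_total) = (3/2)·(1 − 3.63/6.63) = 0.68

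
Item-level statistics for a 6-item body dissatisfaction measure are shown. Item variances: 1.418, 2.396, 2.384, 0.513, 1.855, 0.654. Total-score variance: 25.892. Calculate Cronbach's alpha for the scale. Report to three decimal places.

Cronbach's alpha = 0.773

Σσ²ᵢ = 1.418 + 2.396 + 2.384 + 0.513 + 1.855 + 0.654 = 9.220
α = (k/(k−1))·(1 − Σσ²ᵢ/Var(T)) = (6/5)·(1 − 9.220/25.892) = 0.773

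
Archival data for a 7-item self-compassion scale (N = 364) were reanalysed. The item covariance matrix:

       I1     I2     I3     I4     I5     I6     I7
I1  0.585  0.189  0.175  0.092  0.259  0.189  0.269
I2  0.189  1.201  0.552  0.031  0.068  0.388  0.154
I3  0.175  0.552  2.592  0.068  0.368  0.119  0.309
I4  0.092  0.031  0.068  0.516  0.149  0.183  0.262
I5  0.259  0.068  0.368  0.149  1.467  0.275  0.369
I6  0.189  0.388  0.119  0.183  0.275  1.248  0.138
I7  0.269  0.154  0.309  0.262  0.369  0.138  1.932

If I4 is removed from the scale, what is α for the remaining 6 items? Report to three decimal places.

Remaining items: I1, I2, I3, I5, I6, I7 (k = 6).
ΣVar(i) = 0.585 + 1.201 + 2.592 + 1.467 + 1.248 + 1.932 = 9.025
σ²_T = 9.025 + 2 × 3.821 = 16.667
α (item deleted) = (6/5)·(1 − 9.025/16.667) = 0.550

α = 0.550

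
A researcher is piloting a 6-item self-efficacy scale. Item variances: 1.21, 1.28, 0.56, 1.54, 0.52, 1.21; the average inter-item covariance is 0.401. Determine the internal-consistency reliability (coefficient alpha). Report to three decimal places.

sum of item variances = 1.21 + 1.28 + 0.56 + 1.54 + 0.52 + 1.21 = 6.32
Sum of the 15 distinct covariances = 15 × 0.401 = 6.015
Var(T) = sum of item variances + 2·Σcov = 6.32 + 2 × 6.015 = 18.350
α = (6/5)·(1 − 6.32/18.350) = 0.787

α = 0.787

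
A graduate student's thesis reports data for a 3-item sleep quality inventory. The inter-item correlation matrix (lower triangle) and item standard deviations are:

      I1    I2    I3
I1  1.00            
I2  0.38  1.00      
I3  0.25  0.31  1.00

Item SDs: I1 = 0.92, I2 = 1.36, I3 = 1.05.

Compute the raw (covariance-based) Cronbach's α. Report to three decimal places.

Σσ²ᵢ = 0.92² + 1.36² + 1.05² = 3.7985
Covariances σ_ij = r_ij · s_i · s_j:
  σ(I1,I2) = 0.38 × 0.92 × 1.36 = 0.4755
  σ(I1,I3) = 0.25 × 0.92 × 1.05 = 0.2415
  σ(I2,I3) = 0.31 × 1.36 × 1.05 = 0.4427
σ²_T = Σσ²ᵢ + 2·Σσ_ij = 3.7985 + 2 × 1.1597 = 6.1179
α = (3/2)·(1 − 3.7985/6.1179) = 0.569

Cronbach's α = 0.569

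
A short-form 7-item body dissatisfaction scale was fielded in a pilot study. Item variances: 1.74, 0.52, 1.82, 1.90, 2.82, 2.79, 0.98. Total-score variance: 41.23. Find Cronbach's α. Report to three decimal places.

Σσᵢ² = 1.74 + 0.52 + 1.82 + 1.90 + 2.82 + 2.79 + 0.98 = 12.57
α = (k/(k−1))·(1 − Σσᵢ²/Var(T)) = (7/6)·(1 − 12.57/41.23) = 0.811

α = 0.811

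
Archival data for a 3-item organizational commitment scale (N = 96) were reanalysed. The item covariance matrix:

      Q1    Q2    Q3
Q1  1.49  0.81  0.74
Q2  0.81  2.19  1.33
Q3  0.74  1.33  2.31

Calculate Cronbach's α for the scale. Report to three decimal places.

α = 0.735

Σσᵢ² = 1.49 + 2.19 + 2.31 = 5.99
Sum of the distinct covariances = 2.88
total variance = 5.99 + 2 × 2.88 = 11.75
α = (k/(k−1))·(1 − Σσᵢ²/total variance) = (3/2)·(1 − 5.99/11.75) = 0.735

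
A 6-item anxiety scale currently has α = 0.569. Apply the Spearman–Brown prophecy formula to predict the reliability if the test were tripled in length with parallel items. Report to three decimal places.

Length factor m = 3
α' = m·α / (1 + (m−1)·α)
   = 3 × 0.569 / (1 + (3 − 1) × 0.569)
   = 1.7070 / 2.1380 = 0.798

predicted reliability = 0.798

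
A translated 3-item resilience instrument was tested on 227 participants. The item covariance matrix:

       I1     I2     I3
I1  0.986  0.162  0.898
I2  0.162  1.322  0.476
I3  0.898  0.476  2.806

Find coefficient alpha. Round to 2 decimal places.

sum of item variances = 0.986 + 1.322 + 2.806 = 5.114
Sum of off-diagonal covariances = 1.536
σ²_T = 5.114 + 2 × 1.536 = 8.186
α = (k/(k−1))·(1 − sum of item variances/σ²_T) = (3/2)·(1 − 5.114/8.186) = 0.56

α = 0.56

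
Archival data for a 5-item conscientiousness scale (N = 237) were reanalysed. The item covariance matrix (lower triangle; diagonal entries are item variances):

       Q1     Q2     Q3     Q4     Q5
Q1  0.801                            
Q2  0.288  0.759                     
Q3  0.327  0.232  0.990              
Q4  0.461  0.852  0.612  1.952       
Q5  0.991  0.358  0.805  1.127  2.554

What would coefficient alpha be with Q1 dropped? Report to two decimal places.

coefficient alpha = 0.75

Remaining items: Q2, Q3, Q4, Q5 (k = 4).
ΣVar(i) = 0.759 + 0.990 + 1.952 + 2.554 = 6.255
σ²_T = 6.255 + 2 × 3.986 = 14.227
α (item deleted) = (4/3)·(1 − 6.255/14.227) = 0.75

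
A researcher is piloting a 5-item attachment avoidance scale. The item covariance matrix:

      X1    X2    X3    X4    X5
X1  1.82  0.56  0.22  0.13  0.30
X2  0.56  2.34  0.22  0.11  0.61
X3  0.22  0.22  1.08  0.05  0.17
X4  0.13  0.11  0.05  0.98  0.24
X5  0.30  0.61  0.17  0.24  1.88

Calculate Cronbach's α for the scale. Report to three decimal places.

α = 0.490

ΣVar(i) = 1.82 + 2.34 + 1.08 + 0.98 + 1.88 = 8.10
Sum of the distinct covariances = 2.61
σ²_T = 8.10 + 2 × 2.61 = 13.32
α = (k/(k−1))·(1 − ΣVar(i)/σ²_T) = (5/4)·(1 − 8.10/13.32) = 0.490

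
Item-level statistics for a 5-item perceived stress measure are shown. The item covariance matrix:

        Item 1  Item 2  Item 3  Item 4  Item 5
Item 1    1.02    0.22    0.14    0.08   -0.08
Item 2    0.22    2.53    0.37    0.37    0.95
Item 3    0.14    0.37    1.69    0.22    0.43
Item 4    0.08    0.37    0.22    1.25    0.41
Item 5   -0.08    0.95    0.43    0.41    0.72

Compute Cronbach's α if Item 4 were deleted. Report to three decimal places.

Remaining items: Item 1, Item 2, Item 3, Item 5 (k = 4).
sum of item variances = 1.02 + 2.53 + 1.69 + 0.72 = 5.96
Var(T) = 5.96 + 2 × 2.03 = 10.02
α (item deleted) = (4/3)·(1 − 5.96/10.02) = 0.540

α = 0.540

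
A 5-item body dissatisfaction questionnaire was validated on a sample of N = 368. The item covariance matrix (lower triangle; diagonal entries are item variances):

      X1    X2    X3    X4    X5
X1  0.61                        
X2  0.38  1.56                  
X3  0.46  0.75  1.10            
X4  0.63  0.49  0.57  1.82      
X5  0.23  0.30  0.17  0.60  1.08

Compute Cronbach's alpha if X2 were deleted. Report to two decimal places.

α = 0.71

Remaining items: X1, X3, X4, X5 (k = 4).
Σσ²ᵢ = 0.61 + 1.10 + 1.82 + 1.08 = 4.61
Var(T) = 4.61 + 2 × 2.66 = 9.93
α (item deleted) = (4/3)·(1 − 4.61/9.93) = 0.71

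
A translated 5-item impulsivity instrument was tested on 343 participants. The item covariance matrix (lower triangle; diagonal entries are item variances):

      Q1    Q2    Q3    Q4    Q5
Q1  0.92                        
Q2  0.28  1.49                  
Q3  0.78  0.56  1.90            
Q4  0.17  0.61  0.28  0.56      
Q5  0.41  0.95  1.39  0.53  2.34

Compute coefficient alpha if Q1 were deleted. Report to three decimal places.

coefficient alpha = 0.772

Remaining items: Q2, Q3, Q4, Q5 (k = 4).
sum of item variances = 1.49 + 1.90 + 0.56 + 2.34 = 6.29
σ²_total = 6.29 + 2 × 4.32 = 14.93
α (item deleted) = (4/3)·(1 − 6.29/14.93) = 0.772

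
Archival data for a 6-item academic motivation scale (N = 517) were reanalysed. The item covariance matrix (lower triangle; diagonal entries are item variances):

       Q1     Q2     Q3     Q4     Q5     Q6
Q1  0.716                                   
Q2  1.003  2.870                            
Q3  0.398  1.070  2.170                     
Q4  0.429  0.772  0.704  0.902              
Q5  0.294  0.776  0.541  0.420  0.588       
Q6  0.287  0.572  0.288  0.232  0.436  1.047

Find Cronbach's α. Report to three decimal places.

α = 0.798

Σσᵢ² = 0.716 + 2.870 + 2.170 + 0.902 + 0.588 + 1.047 = 8.293
Sum of the distinct covariances = 8.222
σ²_total = 8.293 + 2 × 8.222 = 24.737
α = (k/(k−1))·(1 − Σσᵢ²/σ²_total) = (6/5)·(1 − 8.293/24.737) = 0.798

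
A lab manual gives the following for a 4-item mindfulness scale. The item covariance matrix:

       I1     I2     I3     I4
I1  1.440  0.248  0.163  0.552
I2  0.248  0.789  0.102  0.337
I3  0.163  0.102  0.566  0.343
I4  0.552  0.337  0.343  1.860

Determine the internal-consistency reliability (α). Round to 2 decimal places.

α = 0.57

sum of item variances = 1.440 + 0.789 + 0.566 + 1.860 = 4.655
Sum of the distinct covariances = 1.745
σ²_total = 4.655 + 2 × 1.745 = 8.145
α = (k/(k−1))·(1 − sum of item variances/σ²_total) = (4/3)·(1 − 4.655/8.145) = 0.57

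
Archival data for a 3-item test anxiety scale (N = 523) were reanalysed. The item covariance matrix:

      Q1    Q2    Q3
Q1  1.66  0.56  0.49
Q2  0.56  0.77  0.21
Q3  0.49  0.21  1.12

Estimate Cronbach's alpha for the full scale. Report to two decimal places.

α = 0.62

ΣVar(i) = 1.66 + 0.77 + 1.12 = 3.55
Sum of the distinct covariances = 1.26
Var(T) = 3.55 + 2 × 1.26 = 6.07
α = (k/(k−1))·(1 − ΣVar(i)/Var(T)) = (3/2)·(1 − 3.55/6.07) = 0.62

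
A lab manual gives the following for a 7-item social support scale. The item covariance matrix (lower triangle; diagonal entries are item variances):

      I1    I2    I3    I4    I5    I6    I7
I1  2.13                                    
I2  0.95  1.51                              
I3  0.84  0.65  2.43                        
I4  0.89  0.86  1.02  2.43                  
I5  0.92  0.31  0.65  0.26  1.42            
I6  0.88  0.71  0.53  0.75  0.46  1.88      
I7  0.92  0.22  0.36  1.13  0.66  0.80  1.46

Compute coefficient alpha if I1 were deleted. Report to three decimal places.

Remaining items: I2, I3, I4, I5, I6, I7 (k = 6).
Σσ²ᵢ = 1.51 + 2.43 + 2.43 + 1.42 + 1.88 + 1.46 = 11.13
Var(T) = 11.13 + 2 × 9.37 = 29.87
α (item deleted) = (6/5)·(1 − 11.13/29.87) = 0.753

α = 0.753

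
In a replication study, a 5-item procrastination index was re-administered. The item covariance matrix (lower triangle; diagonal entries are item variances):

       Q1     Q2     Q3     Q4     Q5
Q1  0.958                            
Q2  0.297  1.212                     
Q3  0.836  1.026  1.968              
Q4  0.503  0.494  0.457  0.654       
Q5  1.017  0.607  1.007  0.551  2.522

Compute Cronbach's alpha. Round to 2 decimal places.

sum of item variances = 0.958 + 1.212 + 1.968 + 0.654 + 2.522 = 7.314
Σ_{i<j} σ_ij = 6.795
σ²_T = 7.314 + 2 × 6.795 = 20.904
α = (k/(k−1))·(1 − sum of item variances/σ²_T) = (5/4)·(1 − 7.314/20.904) = 0.81

α = 0.81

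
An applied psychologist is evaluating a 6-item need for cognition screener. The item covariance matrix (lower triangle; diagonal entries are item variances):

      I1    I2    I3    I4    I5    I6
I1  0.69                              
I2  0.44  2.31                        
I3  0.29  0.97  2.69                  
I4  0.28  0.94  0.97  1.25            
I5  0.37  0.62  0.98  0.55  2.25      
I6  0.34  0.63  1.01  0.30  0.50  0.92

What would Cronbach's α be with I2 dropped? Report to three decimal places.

Remaining items: I1, I3, I4, I5, I6 (k = 5).
sum of item variances = 0.69 + 2.69 + 1.25 + 2.25 + 0.92 = 7.80
σ²_total = 7.80 + 2 × 5.59 = 18.98
α (item deleted) = (5/4)·(1 − 7.80/18.98) = 0.736

α = 0.736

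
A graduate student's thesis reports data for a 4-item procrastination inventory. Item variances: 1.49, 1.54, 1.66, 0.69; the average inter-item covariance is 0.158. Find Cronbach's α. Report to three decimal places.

sum of item variances = 1.49 + 1.54 + 1.66 + 0.69 = 5.38
Sum of the 6 distinct covariances = 6 × 0.158 = 0.948
total variance = sum of item variances + 2·Σcov = 5.38 + 2 × 0.948 = 7.276
α = (4/3)·(1 − 5.38/7.276) = 0.347

α = 0.347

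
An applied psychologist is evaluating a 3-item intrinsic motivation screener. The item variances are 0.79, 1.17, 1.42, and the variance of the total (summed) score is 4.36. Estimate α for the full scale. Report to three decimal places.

α = 0.337

ΣVar(i) = 0.79 + 1.17 + 1.42 = 3.38
α = (k/(k−1))·(1 − ΣVar(i)/Var(T)) = (3/2)·(1 − 3.38/4.36) = 0.337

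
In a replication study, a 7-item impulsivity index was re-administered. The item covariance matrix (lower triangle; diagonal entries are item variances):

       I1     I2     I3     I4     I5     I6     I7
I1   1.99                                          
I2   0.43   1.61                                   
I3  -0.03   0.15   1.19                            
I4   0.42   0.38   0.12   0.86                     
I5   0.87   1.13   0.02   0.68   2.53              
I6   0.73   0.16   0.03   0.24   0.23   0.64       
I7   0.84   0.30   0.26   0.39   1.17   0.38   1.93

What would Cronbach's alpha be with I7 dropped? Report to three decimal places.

Cronbach's alpha = 0.669

Remaining items: I1, I2, I3, I4, I5, I6 (k = 6).
ΣVar(i) = 1.99 + 1.61 + 1.19 + 0.86 + 2.53 + 0.64 = 8.82
total variance = 8.82 + 2 × 5.56 = 19.94
α (item deleted) = (6/5)·(1 − 8.82/19.94) = 0.669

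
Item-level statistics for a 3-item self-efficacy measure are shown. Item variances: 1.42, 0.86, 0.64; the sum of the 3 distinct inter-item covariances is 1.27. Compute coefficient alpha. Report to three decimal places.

Σσ²ᵢ = 1.42 + 0.86 + 0.64 = 2.92
Sum of distinct covariances = 1.27
σ²_total = Σσ²ᵢ + 2·Σcov = 2.92 + 2 × 1.27 = 5.46
α = (3/2)·(1 − 2.92/5.46) = 0.698

α = 0.698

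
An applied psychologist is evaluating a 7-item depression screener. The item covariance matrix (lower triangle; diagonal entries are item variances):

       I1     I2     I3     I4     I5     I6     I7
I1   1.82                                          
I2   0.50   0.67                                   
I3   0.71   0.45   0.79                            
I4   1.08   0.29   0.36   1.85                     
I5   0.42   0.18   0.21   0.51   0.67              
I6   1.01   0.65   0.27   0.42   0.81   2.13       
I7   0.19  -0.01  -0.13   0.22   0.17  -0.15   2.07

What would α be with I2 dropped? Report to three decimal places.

α = 0.680

Remaining items: I1, I3, I4, I5, I6, I7 (k = 6).
ΣVar(i) = 1.82 + 0.79 + 1.85 + 0.67 + 2.13 + 2.07 = 9.33
σ²_total = 9.33 + 2 × 6.10 = 21.53
α (item deleted) = (6/5)·(1 − 9.33/21.53) = 0.680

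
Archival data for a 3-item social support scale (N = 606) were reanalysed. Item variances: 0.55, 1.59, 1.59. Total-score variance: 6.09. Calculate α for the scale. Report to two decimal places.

α = 0.58

ΣVar(i) = 0.55 + 1.59 + 1.59 = 3.73
α = (k/(k−1))·(1 − ΣVar(i)/Var(T)) = (3/2)·(1 − 3.73/6.09) = 0.58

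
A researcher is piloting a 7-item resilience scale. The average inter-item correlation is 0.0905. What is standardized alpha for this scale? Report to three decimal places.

Standardized α = k·r̄ / (1 + (k−1)·r̄) = 7 × 0.0905 / (1 + 6 × 0.0905)
  = 0.6335 / 1.5430 = 0.411

standardized alpha = 0.411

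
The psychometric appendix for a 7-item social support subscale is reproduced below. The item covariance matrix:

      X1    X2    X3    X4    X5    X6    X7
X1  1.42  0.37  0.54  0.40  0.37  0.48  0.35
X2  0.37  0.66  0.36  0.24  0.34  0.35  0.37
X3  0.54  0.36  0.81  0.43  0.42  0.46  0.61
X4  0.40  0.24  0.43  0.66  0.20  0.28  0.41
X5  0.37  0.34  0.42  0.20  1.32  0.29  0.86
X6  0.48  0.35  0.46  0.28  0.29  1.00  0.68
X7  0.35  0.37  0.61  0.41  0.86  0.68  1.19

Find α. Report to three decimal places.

sum of item variances = 1.42 + 0.66 + 0.81 + 0.66 + 1.32 + 1.00 + 1.19 = 7.06
Sum of the distinct covariances = 8.81
σ²_T = 7.06 + 2 × 8.81 = 24.68
α = (k/(k−1))·(1 − sum of item variances/σ²_T) = (7/6)·(1 − 7.06/24.68) = 0.833

α = 0.833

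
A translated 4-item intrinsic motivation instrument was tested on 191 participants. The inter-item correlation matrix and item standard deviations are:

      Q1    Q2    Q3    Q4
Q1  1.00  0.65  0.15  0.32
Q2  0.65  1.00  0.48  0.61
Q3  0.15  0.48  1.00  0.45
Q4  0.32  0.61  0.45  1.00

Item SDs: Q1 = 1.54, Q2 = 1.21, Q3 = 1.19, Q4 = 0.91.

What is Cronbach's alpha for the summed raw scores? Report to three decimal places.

α = 0.739

Σσ²ᵢ = 1.54² + 1.21² + 1.19² + 0.91² = 6.0799
Covariances σ_ij = r_ij · s_i · s_j:
  σ(Q1,Q2) = 0.65 × 1.54 × 1.21 = 1.2112
  σ(Q1,Q3) = 0.15 × 1.54 × 1.19 = 0.2749
  σ(Q1,Q4) = 0.32 × 1.54 × 0.91 = 0.4484
  σ(Q2,Q3) = 0.48 × 1.21 × 1.19 = 0.6912
  σ(Q2,Q4) = 0.61 × 1.21 × 0.91 = 0.6717
  σ(Q3,Q4) = 0.45 × 1.19 × 0.91 = 0.4873
σ²_T = Σσ²ᵢ + 2·Σσ_ij = 6.0799 + 2 × 3.7847 = 13.6493
α = (4/3)·(1 − 6.0799/13.6493) = 0.739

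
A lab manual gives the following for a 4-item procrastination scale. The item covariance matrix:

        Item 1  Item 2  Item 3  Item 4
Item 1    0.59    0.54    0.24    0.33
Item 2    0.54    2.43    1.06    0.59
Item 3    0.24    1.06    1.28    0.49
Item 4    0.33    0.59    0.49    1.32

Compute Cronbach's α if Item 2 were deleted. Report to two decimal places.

α = 0.60

Remaining items: Item 1, Item 3, Item 4 (k = 3).
Σσ²ᵢ = 0.59 + 1.28 + 1.32 = 3.19
σ²_T = 3.19 + 2 × 1.06 = 5.31
α (item deleted) = (3/2)·(1 − 3.19/5.31) = 0.60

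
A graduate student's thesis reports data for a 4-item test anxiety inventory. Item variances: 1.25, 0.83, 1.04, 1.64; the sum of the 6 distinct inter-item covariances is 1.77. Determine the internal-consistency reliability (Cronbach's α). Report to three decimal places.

Cronbach's α = 0.569

Σσ²ᵢ = 1.25 + 0.83 + 1.04 + 1.64 = 4.76
Sum of distinct covariances = 1.77
σ²_total = Σσ²ᵢ + 2·Σcov = 4.76 + 2 × 1.77 = 8.30
α = (4/3)·(1 − 4.76/8.30) = 0.569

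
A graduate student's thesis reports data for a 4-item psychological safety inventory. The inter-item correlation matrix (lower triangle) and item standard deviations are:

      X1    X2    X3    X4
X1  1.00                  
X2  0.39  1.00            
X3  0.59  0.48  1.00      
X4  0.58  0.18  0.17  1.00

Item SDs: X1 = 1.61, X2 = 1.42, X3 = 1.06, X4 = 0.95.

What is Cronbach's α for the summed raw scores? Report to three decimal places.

Σσ²ᵢ = 1.61² + 1.42² + 1.06² + 0.95² = 6.6346
Covariances σ_ij = r_ij · s_i · s_j:
  σ(X1,X2) = 0.39 × 1.61 × 1.42 = 0.8916
  σ(X1,X3) = 0.59 × 1.61 × 1.06 = 1.0069
  σ(X1,X4) = 0.58 × 1.61 × 0.95 = 0.8871
  σ(X2,X3) = 0.48 × 1.42 × 1.06 = 0.7225
  σ(X2,X4) = 0.18 × 1.42 × 0.95 = 0.2428
  σ(X3,X4) = 0.17 × 1.06 × 0.95 = 0.1712
σ²_T = Σσ²ᵢ + 2·Σσ_ij = 6.6346 + 2 × 3.9221 = 14.4788
α = (4/3)·(1 − 6.6346/14.4788) = 0.722

α = 0.722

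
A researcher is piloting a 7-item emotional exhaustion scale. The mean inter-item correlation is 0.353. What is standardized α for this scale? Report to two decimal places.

Standardized α = k·r̄ / (1 + (k−1)·r̄) = 7 × 0.353 / (1 + 6 × 0.353)
  = 2.4710 / 3.1180 = 0.79

α = 0.79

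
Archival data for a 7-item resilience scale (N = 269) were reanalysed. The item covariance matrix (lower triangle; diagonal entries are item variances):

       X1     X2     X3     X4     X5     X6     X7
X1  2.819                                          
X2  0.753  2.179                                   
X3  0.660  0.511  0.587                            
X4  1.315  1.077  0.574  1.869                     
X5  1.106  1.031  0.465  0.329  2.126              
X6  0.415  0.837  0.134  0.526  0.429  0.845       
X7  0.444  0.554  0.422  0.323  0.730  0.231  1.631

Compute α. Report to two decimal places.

sum of item variances = 2.819 + 2.179 + 0.587 + 1.869 + 2.126 + 0.845 + 1.631 = 12.056
Sum of the distinct covariances = 12.866
Var(T) = 12.056 + 2 × 12.866 = 37.788
α = (k/(k−1))·(1 − sum of item variances/Var(T)) = (7/6)·(1 − 12.056/37.788) = 0.79

α = 0.79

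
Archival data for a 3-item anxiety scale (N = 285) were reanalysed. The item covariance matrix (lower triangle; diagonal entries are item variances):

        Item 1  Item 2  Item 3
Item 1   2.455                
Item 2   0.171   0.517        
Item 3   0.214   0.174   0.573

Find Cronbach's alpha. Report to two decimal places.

Cronbach's alpha = 0.36

Σσ²ᵢ = 2.455 + 0.517 + 0.573 = 3.545
Sum of the distinct covariances = 0.559
Var(T) = 3.545 + 2 × 0.559 = 4.663
α = (k/(k−1))·(1 − Σσ²ᵢ/Var(T)) = (3/2)·(1 − 3.545/4.663) = 0.36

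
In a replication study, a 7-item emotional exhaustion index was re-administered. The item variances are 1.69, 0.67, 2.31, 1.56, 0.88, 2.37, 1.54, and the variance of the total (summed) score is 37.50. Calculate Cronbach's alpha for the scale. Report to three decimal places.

α = 0.824

Σσᵢ² = 1.69 + 0.67 + 2.31 + 1.56 + 0.88 + 2.37 + 1.54 = 11.02
α = (k/(k−1))·(1 − Σσᵢ²/total variance) = (7/6)·(1 − 11.02/37.50) = 0.824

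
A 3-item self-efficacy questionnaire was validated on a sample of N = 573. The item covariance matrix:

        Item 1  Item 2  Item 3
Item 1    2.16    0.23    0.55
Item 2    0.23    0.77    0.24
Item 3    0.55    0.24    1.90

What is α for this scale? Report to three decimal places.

α = 0.445

ΣVar(i) = 2.16 + 0.77 + 1.90 = 4.83
Sum of the distinct covariances = 1.02
Var(T) = 4.83 + 2 × 1.02 = 6.87
α = (k/(k−1))·(1 − ΣVar(i)/Var(T)) = (3/2)·(1 − 4.83/6.87) = 0.445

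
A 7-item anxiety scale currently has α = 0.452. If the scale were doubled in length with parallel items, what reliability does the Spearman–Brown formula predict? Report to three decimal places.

predicted reliability = 0.623

Length factor m = 2
α' = m·α / (1 + (m−1)·α)
   = 2 × 0.452 / (1 + (2 − 1) × 0.452)
   = 0.9040 / 1.4520 = 0.623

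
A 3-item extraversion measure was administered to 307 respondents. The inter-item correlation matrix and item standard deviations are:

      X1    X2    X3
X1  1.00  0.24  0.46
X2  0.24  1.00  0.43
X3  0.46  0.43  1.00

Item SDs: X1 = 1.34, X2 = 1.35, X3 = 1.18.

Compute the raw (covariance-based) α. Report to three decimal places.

α = 0.636

Σσ²ᵢ = 1.34² + 1.35² + 1.18² = 5.0105
Covariances σ_ij = r_ij · s_i · s_j:
  σ(X1,X2) = 0.24 × 1.34 × 1.35 = 0.4342
  σ(X1,X3) = 0.46 × 1.34 × 1.18 = 0.7274
  σ(X2,X3) = 0.43 × 1.35 × 1.18 = 0.6850
σ²_T = Σσ²ᵢ + 2·Σσ_ij = 5.0105 + 2 × 1.8466 = 8.7037
α = (3/2)·(1 − 5.0105/8.7037) = 0.636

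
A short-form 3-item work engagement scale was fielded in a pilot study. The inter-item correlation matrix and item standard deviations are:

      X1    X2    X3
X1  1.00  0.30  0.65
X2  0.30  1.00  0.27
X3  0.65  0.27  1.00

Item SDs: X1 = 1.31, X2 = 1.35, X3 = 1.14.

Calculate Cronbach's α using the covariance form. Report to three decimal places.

Σσ²ᵢ = 1.31² + 1.35² + 1.14² = 4.8382
Covariances σ_ij = r_ij · s_i · s_j:
  σ(X1,X2) = 0.30 × 1.31 × 1.35 = 0.5306
  σ(X1,X3) = 0.65 × 1.31 × 1.14 = 0.9707
  σ(X2,X3) = 0.27 × 1.35 × 1.14 = 0.4155
σ²_T = Σσ²ᵢ + 2·Σσ_ij = 4.8382 + 2 × 1.9168 = 8.6718
α = (3/2)·(1 − 4.8382/8.6718) = 0.663

α = 0.663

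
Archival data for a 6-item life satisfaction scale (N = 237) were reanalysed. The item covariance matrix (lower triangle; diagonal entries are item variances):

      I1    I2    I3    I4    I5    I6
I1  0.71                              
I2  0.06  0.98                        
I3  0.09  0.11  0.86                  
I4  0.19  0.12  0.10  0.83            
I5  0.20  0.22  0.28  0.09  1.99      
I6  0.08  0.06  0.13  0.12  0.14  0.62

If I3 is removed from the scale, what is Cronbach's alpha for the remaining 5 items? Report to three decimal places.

Cronbach's alpha = 0.416

Remaining items: I1, I2, I4, I5, I6 (k = 5).
ΣVar(i) = 0.71 + 0.98 + 0.83 + 1.99 + 0.62 = 5.13
Var(T) = 5.13 + 2 × 1.28 = 7.69
α (item deleted) = (5/4)·(1 − 5.13/7.69) = 0.416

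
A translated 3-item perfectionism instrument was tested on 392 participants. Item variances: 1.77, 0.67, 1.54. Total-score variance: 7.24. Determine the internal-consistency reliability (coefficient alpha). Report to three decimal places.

Σσ²ᵢ = 1.77 + 0.67 + 1.54 = 3.98
α = (k/(k−1))·(1 − Σσ²ᵢ/σ²_T) = (3/2)·(1 − 3.98/7.24) = 0.675

coefficient alpha = 0.675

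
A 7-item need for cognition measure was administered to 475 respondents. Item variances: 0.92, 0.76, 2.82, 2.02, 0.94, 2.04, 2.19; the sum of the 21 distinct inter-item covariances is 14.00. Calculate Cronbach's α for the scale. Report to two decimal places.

Σσ²ᵢ = 0.92 + 0.76 + 2.82 + 2.02 + 0.94 + 2.04 + 2.19 = 11.69
Sum of distinct covariances = 14.00
σ²_total = Σσ²ᵢ + 2·Σcov = 11.69 + 2 × 14.00 = 39.69
α = (7/6)·(1 − 11.69/39.69) = 0.82

α = 0.82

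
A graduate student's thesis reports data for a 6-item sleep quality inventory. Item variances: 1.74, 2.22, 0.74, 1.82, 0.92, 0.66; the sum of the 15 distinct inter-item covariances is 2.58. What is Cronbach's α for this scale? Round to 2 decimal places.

ΣVar(i) = 1.74 + 2.22 + 0.74 + 1.82 + 0.92 + 0.66 = 8.10
Sum of distinct covariances = 2.58
Var(T) = ΣVar(i) + 2·Σcov = 8.10 + 2 × 2.58 = 13.26
α = (6/5)·(1 − 8.10/13.26) = 0.47

Cronbach's α = 0.47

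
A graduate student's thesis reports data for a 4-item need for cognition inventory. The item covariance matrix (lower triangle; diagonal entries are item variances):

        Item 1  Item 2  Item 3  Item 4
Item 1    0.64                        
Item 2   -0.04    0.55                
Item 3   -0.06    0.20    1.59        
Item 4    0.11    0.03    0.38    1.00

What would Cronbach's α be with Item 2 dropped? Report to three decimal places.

Remaining items: Item 1, Item 3, Item 4 (k = 3).
ΣVar(i) = 0.64 + 1.59 + 1.00 = 3.23
σ²_T = 3.23 + 2 × 0.43 = 4.09
α (item deleted) = (3/2)·(1 − 3.23/4.09) = 0.315

α = 0.315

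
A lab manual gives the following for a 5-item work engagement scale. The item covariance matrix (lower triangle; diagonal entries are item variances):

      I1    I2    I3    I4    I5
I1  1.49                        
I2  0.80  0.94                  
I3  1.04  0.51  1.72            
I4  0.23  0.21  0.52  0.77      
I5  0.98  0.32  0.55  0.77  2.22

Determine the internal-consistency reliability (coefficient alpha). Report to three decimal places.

coefficient alpha = 0.780

sum of item variances = 1.49 + 0.94 + 1.72 + 0.77 + 2.22 = 7.14
Σ_{i<j} σ_ij = 5.93
Var(T) = 7.14 + 2 × 5.93 = 19.00
α = (k/(k−1))·(1 − sum of item variances/Var(T)) = (5/4)·(1 − 7.14/19.00) = 0.780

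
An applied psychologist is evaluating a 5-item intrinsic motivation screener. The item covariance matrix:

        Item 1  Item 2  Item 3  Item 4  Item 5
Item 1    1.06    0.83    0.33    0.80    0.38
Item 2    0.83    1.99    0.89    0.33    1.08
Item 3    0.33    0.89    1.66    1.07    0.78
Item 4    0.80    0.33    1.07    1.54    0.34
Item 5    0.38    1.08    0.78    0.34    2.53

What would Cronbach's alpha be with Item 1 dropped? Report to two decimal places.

Remaining items: Item 2, Item 3, Item 4, Item 5 (k = 4).
Σσᵢ² = 1.99 + 1.66 + 1.54 + 2.53 = 7.72
σ²_T = 7.72 + 2 × 4.49 = 16.70
α (item deleted) = (4/3)·(1 − 7.72/16.70) = 0.72

Cronbach's alpha = 0.72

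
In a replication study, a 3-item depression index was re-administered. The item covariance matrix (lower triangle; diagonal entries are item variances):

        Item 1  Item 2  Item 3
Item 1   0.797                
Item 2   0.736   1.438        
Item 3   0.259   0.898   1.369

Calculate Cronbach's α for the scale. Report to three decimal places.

Cronbach's α = 0.768

ΣVar(i) = 0.797 + 1.438 + 1.369 = 3.604
Sum of the distinct covariances = 1.893
σ²_T = 3.604 + 2 × 1.893 = 7.390
α = (k/(k−1))·(1 − ΣVar(i)/σ²_T) = (3/2)·(1 − 3.604/7.390) = 0.768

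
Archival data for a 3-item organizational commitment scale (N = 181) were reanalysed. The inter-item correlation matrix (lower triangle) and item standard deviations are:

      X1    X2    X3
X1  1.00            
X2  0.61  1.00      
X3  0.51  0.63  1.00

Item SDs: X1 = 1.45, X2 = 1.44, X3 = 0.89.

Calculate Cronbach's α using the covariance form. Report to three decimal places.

α = 0.787

Σσ²ᵢ = 1.45² + 1.44² + 0.89² = 4.9682
Covariances σ_ij = r_ij · s_i · s_j:
  σ(X1,X2) = 0.61 × 1.45 × 1.44 = 1.2737
  σ(X1,X3) = 0.51 × 1.45 × 0.89 = 0.6582
  σ(X2,X3) = 0.63 × 1.44 × 0.89 = 0.8074
σ²_T = Σσ²ᵢ + 2·Σσ_ij = 4.9682 + 2 × 2.7393 = 10.4468
α = (3/2)·(1 − 4.9682/10.4468) = 0.787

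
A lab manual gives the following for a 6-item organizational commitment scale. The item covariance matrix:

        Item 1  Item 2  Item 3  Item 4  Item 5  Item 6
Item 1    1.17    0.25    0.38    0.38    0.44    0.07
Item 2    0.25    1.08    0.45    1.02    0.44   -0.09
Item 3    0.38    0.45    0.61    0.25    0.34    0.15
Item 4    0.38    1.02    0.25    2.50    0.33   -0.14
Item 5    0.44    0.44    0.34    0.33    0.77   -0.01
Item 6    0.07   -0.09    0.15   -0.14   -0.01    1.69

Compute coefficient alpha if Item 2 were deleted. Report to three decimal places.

Remaining items: Item 1, Item 3, Item 4, Item 5, Item 6 (k = 5).
sum of item variances = 1.17 + 0.61 + 2.50 + 0.77 + 1.69 = 6.74
Var(T) = 6.74 + 2 × 2.19 = 11.12
α (item deleted) = (5/4)·(1 − 6.74/11.12) = 0.492

coefficient alpha = 0.492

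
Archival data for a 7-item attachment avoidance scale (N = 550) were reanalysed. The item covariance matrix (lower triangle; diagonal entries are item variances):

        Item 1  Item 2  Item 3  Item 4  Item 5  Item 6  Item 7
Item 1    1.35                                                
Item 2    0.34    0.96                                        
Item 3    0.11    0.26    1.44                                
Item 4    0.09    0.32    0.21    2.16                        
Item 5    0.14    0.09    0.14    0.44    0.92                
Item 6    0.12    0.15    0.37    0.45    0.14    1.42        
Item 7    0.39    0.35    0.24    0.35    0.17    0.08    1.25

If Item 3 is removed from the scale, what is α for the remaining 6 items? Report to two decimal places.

α = 0.57

Remaining items: Item 1, Item 2, Item 4, Item 5, Item 6, Item 7 (k = 6).
Σσ²ᵢ = 1.35 + 0.96 + 2.16 + 0.92 + 1.42 + 1.25 = 8.06
σ²_T = 8.06 + 2 × 3.62 = 15.30
α (item deleted) = (6/5)·(1 − 8.06/15.30) = 0.57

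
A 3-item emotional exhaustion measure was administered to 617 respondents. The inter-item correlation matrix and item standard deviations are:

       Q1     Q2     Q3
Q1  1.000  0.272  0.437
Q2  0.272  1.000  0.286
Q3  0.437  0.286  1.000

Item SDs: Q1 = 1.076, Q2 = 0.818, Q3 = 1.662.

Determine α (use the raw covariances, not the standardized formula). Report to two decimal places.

Σσ²ᵢ = 1.076² + 0.818² + 1.662² = 4.5891
Covariances σ_ij = r_ij · s_i · s_j:
  σ(Q1,Q2) = 0.272 × 1.076 × 0.818 = 0.2394
  σ(Q1,Q3) = 0.437 × 1.076 × 1.662 = 0.7815
  σ(Q2,Q3) = 0.286 × 0.818 × 1.662 = 0.3888
σ²_T = Σσ²ᵢ + 2·Σσ_ij = 4.5891 + 2 × 1.4097 = 7.4085
α = (3/2)·(1 − 4.5891/7.4085) = 0.57

α = 0.57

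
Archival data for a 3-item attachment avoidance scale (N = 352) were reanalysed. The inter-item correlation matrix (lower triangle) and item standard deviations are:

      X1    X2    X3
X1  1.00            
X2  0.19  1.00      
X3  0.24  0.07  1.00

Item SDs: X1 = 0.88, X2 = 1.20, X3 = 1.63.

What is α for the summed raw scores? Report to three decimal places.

α = 0.328

Σσ²ᵢ = 0.88² + 1.20² + 1.63² = 4.8713
Covariances σ_ij = r_ij · s_i · s_j:
  σ(X1,X2) = 0.19 × 0.88 × 1.20 = 0.2006
  σ(X1,X3) = 0.24 × 0.88 × 1.63 = 0.3443
  σ(X2,X3) = 0.07 × 1.20 × 1.63 = 0.1369
σ²_T = Σσ²ᵢ + 2·Σσ_ij = 4.8713 + 2 × 0.6818 = 6.2349
α = (3/2)·(1 − 4.8713/6.2349) = 0.328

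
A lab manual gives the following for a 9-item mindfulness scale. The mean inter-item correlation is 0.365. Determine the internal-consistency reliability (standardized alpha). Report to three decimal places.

standardized alpha = 0.838

Standardized α = k·r̄ / (1 + (k−1)·r̄) = 9 × 0.365 / (1 + 8 × 0.365)
  = 3.2850 / 3.9200 = 0.838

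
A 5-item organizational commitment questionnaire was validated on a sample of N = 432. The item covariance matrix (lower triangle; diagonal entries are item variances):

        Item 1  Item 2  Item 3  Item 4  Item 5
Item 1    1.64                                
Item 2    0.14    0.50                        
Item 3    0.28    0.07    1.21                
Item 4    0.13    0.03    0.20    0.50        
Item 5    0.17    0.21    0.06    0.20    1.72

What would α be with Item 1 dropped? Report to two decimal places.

Remaining items: Item 2, Item 3, Item 4, Item 5 (k = 4).
Σσᵢ² = 0.50 + 1.21 + 0.50 + 1.72 = 3.93
σ²_total = 3.93 + 2 × 0.77 = 5.47
α (item deleted) = (4/3)·(1 − 3.93/5.47) = 0.38

α = 0.38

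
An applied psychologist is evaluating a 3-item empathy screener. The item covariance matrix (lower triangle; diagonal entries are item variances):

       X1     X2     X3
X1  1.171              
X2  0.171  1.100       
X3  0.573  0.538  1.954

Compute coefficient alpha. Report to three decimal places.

ΣVar(i) = 1.171 + 1.100 + 1.954 = 4.225
Sum of the distinct covariances = 1.282
Var(T) = 4.225 + 2 × 1.282 = 6.789
α = (k/(k−1))·(1 − ΣVar(i)/Var(T)) = (3/2)·(1 − 4.225/6.789) = 0.567

α = 0.567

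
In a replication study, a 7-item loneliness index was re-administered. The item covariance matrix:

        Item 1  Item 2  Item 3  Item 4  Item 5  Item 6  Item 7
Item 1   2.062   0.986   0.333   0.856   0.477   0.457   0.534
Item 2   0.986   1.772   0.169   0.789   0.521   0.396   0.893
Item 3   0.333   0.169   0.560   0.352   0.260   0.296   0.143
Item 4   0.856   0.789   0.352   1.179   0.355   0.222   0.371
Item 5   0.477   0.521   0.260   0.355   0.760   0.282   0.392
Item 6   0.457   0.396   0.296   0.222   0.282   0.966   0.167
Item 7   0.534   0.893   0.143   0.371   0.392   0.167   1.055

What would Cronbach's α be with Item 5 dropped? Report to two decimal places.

α = 0.78

Remaining items: Item 1, Item 2, Item 3, Item 4, Item 6, Item 7 (k = 6).
sum of item variances = 2.062 + 1.772 + 0.560 + 1.179 + 0.966 + 1.055 = 7.594
Var(T) = 7.594 + 2 × 6.964 = 21.522
α (item deleted) = (6/5)·(1 − 7.594/21.522) = 0.78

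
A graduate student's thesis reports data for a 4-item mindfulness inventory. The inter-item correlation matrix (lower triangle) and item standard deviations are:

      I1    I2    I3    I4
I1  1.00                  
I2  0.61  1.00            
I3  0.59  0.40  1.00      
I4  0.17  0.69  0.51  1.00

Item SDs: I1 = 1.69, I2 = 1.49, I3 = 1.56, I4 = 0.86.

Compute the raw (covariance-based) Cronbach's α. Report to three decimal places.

Σσ²ᵢ = 1.69² + 1.49² + 1.56² + 0.86² = 8.2494
Covariances σ_ij = r_ij · s_i · s_j:
  σ(I1,I2) = 0.61 × 1.69 × 1.49 = 1.5360
  σ(I1,I3) = 0.59 × 1.69 × 1.56 = 1.5555
  σ(I1,I4) = 0.17 × 1.69 × 0.86 = 0.2471
  σ(I2,I3) = 0.40 × 1.49 × 1.56 = 0.9298
  σ(I2,I4) = 0.69 × 1.49 × 0.86 = 0.8842
  σ(I3,I4) = 0.51 × 1.56 × 0.86 = 0.6842
σ²_T = Σσ²ᵢ + 2·Σσ_ij = 8.2494 + 2 × 5.8368 = 19.9230
α = (4/3)·(1 − 8.2494/19.9230) = 0.781

Cronbach's α = 0.781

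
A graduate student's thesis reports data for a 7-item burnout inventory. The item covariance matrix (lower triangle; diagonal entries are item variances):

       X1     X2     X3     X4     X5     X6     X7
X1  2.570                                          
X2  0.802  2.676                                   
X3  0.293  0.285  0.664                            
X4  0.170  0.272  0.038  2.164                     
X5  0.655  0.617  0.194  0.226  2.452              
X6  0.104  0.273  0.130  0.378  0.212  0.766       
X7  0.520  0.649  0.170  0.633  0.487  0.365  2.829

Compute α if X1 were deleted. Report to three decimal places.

α = 0.553

Remaining items: X2, X3, X4, X5, X6, X7 (k = 6).
Σσ²ᵢ = 2.676 + 0.664 + 2.164 + 2.452 + 0.766 + 2.829 = 11.551
σ²_total = 11.551 + 2 × 4.929 = 21.409
α (item deleted) = (6/5)·(1 − 11.551/21.409) = 0.553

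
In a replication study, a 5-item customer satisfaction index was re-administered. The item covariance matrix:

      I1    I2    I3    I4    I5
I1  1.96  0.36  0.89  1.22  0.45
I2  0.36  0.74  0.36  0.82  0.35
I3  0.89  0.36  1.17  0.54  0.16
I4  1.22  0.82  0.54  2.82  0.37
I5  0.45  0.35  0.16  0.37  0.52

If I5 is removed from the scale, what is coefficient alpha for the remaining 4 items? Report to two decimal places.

Remaining items: I1, I2, I3, I4 (k = 4).
ΣVar(i) = 1.96 + 0.74 + 1.17 + 2.82 = 6.69
σ²_T = 6.69 + 2 × 4.19 = 15.07
α (item deleted) = (4/3)·(1 − 6.69/15.07) = 0.74

α = 0.74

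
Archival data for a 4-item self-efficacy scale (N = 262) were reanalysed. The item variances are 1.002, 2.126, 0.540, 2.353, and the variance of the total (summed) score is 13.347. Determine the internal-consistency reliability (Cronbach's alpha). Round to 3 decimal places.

sum of item variances = 1.002 + 2.126 + 0.540 + 2.353 = 6.021
α = (k/(k−1))·(1 − sum of item variances/Var(T)) = (4/3)·(1 − 6.021/13.347) = 0.732

Cronbach's alpha = 0.732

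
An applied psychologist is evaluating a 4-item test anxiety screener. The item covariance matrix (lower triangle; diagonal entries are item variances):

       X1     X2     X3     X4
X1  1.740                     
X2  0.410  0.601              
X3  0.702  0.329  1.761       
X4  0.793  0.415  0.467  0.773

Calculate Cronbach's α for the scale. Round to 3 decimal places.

Σσ²ᵢ = 1.740 + 0.601 + 1.761 + 0.773 = 4.875
Σ_{i<j} σ_ij = 3.116
σ²_T = 4.875 + 2 × 3.116 = 11.107
α = (k/(k−1))·(1 − Σσ²ᵢ/σ²_T) = (4/3)·(1 − 4.875/11.107) = 0.748

Cronbach's α = 0.748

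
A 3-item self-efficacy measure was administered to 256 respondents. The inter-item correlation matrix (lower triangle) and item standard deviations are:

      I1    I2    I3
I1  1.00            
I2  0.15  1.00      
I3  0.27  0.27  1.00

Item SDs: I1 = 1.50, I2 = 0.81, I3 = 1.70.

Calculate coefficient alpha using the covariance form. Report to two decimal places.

α = 0.45

Σσ²ᵢ = 1.50² + 0.81² + 1.70² = 5.7961
Covariances σ_ij = r_ij · s_i · s_j:
  σ(I1,I2) = 0.15 × 1.50 × 0.81 = 0.1822
  σ(I1,I3) = 0.27 × 1.50 × 1.70 = 0.6885
  σ(I2,I3) = 0.27 × 0.81 × 1.70 = 0.3718
σ²_T = Σσ²ᵢ + 2·Σσ_ij = 5.7961 + 2 × 1.2425 = 8.2811
α = (3/2)·(1 − 5.7961/8.2811) = 0.45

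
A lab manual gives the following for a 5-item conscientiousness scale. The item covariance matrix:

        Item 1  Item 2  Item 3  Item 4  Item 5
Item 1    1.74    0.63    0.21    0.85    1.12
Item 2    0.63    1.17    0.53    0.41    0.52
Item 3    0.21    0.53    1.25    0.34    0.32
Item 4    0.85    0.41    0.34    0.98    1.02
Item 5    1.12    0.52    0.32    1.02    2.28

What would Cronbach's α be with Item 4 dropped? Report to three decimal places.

Remaining items: Item 1, Item 2, Item 3, Item 5 (k = 4).
Σσ²ᵢ = 1.74 + 1.17 + 1.25 + 2.28 = 6.44
σ²_total = 6.44 + 2 × 3.33 = 13.10
α (item deleted) = (4/3)·(1 − 6.44/13.10) = 0.678

Cronbach's α = 0.678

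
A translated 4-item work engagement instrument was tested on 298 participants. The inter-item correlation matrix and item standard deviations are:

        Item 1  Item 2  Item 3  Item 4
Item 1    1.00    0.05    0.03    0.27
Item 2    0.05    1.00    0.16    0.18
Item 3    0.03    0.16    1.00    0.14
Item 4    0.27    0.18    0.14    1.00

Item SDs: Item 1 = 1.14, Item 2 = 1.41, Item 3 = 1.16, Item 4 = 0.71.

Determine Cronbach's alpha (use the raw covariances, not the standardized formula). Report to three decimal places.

Cronbach's alpha = 0.345

Σσ²ᵢ = 1.14² + 1.41² + 1.16² + 0.71² = 5.1374
Covariances σ_ij = r_ij · s_i · s_j:
  σ(Item 1,Item 2) = 0.05 × 1.14 × 1.41 = 0.0804
  σ(Item 1,Item 3) = 0.03 × 1.14 × 1.16 = 0.0397
  σ(Item 1,Item 4) = 0.27 × 1.14 × 0.71 = 0.2185
  σ(Item 2,Item 3) = 0.16 × 1.41 × 1.16 = 0.2617
  σ(Item 2,Item 4) = 0.18 × 1.41 × 0.71 = 0.1802
  σ(Item 3,Item 4) = 0.14 × 1.16 × 0.71 = 0.1153
σ²_T = Σσ²ᵢ + 2·Σσ_ij = 5.1374 + 2 × 0.8958 = 6.9290
α = (4/3)·(1 − 5.1374/6.9290) = 0.345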